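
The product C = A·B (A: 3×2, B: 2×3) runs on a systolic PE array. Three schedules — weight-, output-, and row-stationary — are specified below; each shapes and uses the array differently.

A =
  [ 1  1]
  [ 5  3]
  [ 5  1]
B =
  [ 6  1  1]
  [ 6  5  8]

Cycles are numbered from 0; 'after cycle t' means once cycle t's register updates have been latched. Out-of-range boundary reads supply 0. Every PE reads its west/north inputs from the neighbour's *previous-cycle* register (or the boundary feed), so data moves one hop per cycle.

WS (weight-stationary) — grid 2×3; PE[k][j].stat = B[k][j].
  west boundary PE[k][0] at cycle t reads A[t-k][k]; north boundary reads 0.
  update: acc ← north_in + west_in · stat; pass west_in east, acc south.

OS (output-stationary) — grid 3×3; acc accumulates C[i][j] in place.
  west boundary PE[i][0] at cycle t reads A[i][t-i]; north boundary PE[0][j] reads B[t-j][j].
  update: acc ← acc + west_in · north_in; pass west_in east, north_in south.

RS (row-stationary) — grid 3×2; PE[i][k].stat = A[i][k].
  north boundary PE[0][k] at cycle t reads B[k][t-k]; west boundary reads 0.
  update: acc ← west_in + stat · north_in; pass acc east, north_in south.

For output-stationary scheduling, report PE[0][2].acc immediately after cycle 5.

PE[0][2].acc = 9

Tracing OS — 3×3 array, target PE[0][2]:
  [0] (0,1) acc=0 (h:0 v:0)
  [0] (0,2) acc=0 (h:0 v:0)
  [1] (0,1) acc=1 (h:1 v:1)
  [1] (0,2) acc=0 (h:0 v:0)
  [2] (0,1) acc=6 (h:1 v:5)
  [2] (0,2) acc=1 (h:1 v:1)
  [3] (0,1) acc=6 (h:0 v:0)
  [3] (0,2) acc=9 (h:1 v:8)
  [4] (0,1) acc=6 (h:0 v:0)
  [4] (0,2) acc=9 (h:0 v:0)
  [5] (0,1) acc=6 (h:0 v:0)
  [5] (0,2) acc=9 (h:0 v:0)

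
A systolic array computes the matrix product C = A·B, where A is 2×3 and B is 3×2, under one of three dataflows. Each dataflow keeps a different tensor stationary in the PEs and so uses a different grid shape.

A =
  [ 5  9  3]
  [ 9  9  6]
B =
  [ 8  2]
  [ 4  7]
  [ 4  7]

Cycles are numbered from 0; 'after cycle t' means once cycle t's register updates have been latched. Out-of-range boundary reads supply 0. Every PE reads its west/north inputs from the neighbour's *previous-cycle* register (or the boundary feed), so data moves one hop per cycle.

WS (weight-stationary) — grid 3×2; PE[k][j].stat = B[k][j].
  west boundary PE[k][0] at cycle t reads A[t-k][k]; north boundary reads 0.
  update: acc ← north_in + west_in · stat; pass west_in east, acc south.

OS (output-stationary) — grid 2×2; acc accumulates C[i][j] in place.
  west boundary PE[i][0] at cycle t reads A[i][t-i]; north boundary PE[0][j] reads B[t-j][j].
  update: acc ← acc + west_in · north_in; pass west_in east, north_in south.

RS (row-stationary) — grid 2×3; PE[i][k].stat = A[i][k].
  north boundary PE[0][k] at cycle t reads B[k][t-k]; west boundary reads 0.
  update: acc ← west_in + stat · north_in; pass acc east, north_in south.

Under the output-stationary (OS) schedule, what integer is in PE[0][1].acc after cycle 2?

OS on a 2×2 grid — tracing PE[0][1] and its feeders:
  step 0 · PE0,0: acc=40; fwd→5 fwd↓8
  step 0 · PE0,1: acc=0; fwd→0 fwd↓0
  step 1 · PE0,0: acc=76; fwd→9 fwd↓4
  step 1 · PE0,1: acc=10; fwd→5 fwd↓2
  step 2 · PE0,0: acc=88; fwd→3 fwd↓4
  step 2 · PE0,1: acc=73; fwd→9 fwd↓7

PE[0][1].acc = 73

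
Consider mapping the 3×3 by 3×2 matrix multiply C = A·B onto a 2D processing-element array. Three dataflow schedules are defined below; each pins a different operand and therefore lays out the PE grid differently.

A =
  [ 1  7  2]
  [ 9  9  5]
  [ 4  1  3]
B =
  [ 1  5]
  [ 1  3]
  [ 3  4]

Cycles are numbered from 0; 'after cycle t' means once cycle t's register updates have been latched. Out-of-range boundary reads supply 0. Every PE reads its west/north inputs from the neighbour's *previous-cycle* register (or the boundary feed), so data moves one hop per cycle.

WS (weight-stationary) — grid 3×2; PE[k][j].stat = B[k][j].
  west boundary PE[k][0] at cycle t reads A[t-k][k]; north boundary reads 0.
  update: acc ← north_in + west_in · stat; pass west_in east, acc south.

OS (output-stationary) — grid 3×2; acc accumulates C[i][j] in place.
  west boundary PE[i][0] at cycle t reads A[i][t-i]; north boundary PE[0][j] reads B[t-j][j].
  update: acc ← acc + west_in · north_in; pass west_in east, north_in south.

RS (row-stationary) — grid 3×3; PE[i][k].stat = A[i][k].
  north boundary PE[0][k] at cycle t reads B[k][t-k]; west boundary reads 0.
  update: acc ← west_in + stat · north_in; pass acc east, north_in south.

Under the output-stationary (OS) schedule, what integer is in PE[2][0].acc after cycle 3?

OS on a 3×2 grid — tracing PE[2][0] and its feeders:
  0: (1,0).acc=0  regs=<0,0>
  0: (2,0).acc=0  regs=<0,0>
  1: (1,0).acc=9  regs=<9,1>
  1: (2,0).acc=0  regs=<0,0>
  2: (1,0).acc=18  regs=<9,1>
  2: (2,0).acc=4  regs=<4,1>
  3: (1,0).acc=33  regs=<5,3>
  3: (2,0).acc=5  regs=<1,1>

PE[2][0].acc = 5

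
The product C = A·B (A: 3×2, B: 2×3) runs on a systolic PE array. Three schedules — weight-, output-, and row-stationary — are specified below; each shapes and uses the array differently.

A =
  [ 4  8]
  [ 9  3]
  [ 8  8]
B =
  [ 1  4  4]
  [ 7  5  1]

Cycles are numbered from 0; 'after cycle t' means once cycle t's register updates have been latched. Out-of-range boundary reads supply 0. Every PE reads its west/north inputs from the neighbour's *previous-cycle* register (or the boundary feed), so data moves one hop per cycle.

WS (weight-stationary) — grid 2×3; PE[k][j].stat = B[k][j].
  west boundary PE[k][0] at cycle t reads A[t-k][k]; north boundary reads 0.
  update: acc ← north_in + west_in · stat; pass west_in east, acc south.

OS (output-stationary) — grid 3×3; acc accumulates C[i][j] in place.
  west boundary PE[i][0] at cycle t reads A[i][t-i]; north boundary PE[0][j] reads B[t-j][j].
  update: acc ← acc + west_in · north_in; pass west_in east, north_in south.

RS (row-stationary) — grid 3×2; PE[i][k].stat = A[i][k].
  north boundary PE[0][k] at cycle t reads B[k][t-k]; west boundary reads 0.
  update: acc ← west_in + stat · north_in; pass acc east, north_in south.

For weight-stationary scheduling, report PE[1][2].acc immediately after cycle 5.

WS 2×3: PE[1][2] cycle-by-cycle (with neighbour feeds):
  0: (0,2).acc=0  regs=<0,0>
  0: (1,1).acc=0  regs=<0,0>
  0: (1,2).acc=0  regs=<0,0>
  1: (0,2).acc=0  regs=<0,0>
  1: (1,1).acc=0  regs=<0,0>
  1: (1,2).acc=0  regs=<0,0>
  2: (0,2).acc=16  regs=<4,16>
  2: (1,1).acc=56  regs=<8,56>
  2: (1,2).acc=0  regs=<0,0>
  3: (0,2).acc=36  regs=<9,36>
  3: (1,1).acc=51  regs=<3,51>
  3: (1,2).acc=24  regs=<8,24>
  4: (0,2).acc=32  regs=<8,32>
  4: (1,1).acc=72  regs=<8,72>
  4: (1,2).acc=39  regs=<3,39>
  5: (0,2).acc=0  regs=<0,0>
  5: (1,1).acc=0  regs=<0,0>
  5: (1,2).acc=40  regs=<8,40>

PE[1][2].acc = 40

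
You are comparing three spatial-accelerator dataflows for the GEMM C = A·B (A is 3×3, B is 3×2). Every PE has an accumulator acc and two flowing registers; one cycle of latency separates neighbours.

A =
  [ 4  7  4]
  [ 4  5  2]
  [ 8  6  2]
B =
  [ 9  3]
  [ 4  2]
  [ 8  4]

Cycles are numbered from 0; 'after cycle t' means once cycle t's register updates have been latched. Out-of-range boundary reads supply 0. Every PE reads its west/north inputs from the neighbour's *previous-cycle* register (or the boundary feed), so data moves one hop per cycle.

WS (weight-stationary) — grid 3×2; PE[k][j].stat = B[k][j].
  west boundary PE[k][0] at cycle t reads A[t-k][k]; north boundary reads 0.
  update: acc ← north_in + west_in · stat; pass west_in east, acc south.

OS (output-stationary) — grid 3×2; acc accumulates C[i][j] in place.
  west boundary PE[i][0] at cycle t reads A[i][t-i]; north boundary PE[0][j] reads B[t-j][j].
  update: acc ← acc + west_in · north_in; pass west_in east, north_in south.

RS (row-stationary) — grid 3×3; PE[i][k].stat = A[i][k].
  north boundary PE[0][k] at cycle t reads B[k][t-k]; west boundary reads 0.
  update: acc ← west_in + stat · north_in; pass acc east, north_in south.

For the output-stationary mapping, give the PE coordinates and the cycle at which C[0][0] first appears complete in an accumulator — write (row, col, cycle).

Under OS, C[0][0] lands at PE[0][0]:
  cycle 0: PE[0][0] → acc 36, east 4, south 9
  cycle 1: PE[0][0] → acc 64, east 7, south 4
  cycle 2: PE[0][0] → acc 96, east 4, south 8

(row, col, cycle) = (0, 0, 2)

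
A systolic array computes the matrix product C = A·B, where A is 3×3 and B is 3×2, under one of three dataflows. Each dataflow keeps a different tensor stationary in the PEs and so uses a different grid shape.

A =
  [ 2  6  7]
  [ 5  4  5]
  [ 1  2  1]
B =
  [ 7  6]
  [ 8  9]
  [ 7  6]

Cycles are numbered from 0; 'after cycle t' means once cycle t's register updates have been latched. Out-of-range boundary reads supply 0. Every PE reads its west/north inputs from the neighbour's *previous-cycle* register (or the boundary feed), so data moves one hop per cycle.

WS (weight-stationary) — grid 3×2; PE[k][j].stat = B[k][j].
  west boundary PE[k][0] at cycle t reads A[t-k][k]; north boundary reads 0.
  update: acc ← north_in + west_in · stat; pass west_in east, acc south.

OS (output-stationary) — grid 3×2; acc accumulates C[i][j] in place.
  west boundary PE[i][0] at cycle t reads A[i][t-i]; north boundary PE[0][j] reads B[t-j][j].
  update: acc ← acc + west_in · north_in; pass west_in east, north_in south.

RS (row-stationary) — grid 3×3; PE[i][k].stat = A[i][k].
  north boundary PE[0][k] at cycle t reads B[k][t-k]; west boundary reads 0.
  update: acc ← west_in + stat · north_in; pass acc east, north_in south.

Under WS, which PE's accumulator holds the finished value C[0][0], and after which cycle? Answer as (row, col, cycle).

(row, col, cycle) = (2, 0, 2)

WS — PE[2][0] is where C[0][0] collects:
  @0  [2,0]  acc 0  |  →0  ↓0
  @1  [2,0]  acc 0  |  →0  ↓0
  @2  [2,0]  acc 111  |  →7  ↓111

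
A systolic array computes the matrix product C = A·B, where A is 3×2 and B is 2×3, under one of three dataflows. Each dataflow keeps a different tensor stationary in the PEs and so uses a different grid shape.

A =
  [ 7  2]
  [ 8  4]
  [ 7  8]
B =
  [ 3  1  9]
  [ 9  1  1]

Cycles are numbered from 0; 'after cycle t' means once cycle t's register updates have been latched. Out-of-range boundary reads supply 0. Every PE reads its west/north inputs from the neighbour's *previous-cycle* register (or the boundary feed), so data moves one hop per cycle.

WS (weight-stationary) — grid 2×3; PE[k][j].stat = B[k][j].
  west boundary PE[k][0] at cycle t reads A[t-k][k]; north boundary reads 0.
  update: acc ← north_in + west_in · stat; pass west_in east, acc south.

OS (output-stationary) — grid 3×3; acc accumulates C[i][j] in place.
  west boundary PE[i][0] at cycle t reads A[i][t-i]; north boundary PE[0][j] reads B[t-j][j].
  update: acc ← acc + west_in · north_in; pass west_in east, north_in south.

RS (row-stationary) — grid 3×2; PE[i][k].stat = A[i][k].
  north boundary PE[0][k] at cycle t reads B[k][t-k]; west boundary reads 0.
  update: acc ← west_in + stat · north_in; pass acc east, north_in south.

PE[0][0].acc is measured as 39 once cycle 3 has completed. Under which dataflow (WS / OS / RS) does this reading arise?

dataflow = OS

WS (2×3 grid), PE[0][0]:
  c0 r0c0: 21 / 7 / 21
  c1 r0c0: 24 / 8 / 24
  c2 r0c0: 21 / 7 / 21
  c3 r0c0: 0 / 0 / 0
OS (3×3 grid), PE[0][0]:
  c0 r0c0: 21 / 7 / 3
  c1 r0c0: 39 / 2 / 9
  c2 r0c0: 39 / 0 / 0
  c3 r0c0: 39 / 0 / 0
RS (3×2 grid), PE[0][0]:
  c0 r0c0: 21 / 21 / 3
  c1 r0c0: 7 / 7 / 1
  c2 r0c0: 63 / 63 / 9
  c3 r0c0: 0 / 0 / 0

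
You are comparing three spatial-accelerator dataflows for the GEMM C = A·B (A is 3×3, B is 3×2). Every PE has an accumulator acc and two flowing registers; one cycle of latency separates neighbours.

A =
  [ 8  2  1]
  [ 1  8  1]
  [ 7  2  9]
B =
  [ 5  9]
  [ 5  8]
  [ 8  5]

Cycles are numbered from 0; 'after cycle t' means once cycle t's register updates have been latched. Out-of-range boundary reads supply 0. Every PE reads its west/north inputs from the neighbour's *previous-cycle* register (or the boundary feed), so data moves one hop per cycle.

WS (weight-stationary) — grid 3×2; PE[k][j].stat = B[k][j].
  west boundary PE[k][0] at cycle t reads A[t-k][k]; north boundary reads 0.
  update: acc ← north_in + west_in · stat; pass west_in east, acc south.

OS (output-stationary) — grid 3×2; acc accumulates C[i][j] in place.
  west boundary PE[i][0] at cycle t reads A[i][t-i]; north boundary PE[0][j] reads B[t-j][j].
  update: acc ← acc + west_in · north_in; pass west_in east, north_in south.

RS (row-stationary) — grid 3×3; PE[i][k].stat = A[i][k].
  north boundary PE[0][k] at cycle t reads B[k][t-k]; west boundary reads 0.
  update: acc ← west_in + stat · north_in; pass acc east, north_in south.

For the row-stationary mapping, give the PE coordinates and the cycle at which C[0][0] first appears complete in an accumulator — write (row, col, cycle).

RS: C[0][0] accumulates in PE[0][2]:
  [0] (0,2) acc=0 (h:0 v:0)
  [1] (0,2) acc=0 (h:0 v:0)
  [2] (0,2) acc=58 (h:58 v:8)

(row, col, cycle) = (0, 2, 2)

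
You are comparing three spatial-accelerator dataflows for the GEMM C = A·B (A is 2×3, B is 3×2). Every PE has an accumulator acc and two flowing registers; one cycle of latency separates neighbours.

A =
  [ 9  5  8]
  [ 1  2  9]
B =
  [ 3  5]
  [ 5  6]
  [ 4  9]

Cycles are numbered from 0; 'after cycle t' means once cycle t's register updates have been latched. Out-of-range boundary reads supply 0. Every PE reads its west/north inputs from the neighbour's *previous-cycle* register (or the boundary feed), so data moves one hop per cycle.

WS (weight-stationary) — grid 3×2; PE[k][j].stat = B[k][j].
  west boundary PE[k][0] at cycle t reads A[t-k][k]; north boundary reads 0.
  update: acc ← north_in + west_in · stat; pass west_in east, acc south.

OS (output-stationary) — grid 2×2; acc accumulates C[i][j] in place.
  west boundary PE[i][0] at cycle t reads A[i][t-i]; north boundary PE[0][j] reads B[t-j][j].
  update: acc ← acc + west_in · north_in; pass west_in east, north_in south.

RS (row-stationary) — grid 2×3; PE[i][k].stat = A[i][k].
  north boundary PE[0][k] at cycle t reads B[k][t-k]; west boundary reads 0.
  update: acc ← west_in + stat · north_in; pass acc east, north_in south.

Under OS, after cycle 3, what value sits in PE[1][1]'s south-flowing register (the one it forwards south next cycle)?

register = 6

OS 2×2: PE[1][1] cycle-by-cycle (with neighbour feeds):
  c0 r0c1: 0 / 0 / 0
  c0 r1c0: 0 / 0 / 0
  c0 r1c1: 0 / 0 / 0
  c1 r0c1: 45 / 9 / 5
  c1 r1c0: 3 / 1 / 3
  c1 r1c1: 0 / 0 / 0
  c2 r0c1: 75 / 5 / 6
  c2 r1c0: 13 / 2 / 5
  c2 r1c1: 5 / 1 / 5
  c3 r0c1: 147 / 8 / 9
  c3 r1c0: 49 / 9 / 4
  c3 r1c1: 17 / 2 / 6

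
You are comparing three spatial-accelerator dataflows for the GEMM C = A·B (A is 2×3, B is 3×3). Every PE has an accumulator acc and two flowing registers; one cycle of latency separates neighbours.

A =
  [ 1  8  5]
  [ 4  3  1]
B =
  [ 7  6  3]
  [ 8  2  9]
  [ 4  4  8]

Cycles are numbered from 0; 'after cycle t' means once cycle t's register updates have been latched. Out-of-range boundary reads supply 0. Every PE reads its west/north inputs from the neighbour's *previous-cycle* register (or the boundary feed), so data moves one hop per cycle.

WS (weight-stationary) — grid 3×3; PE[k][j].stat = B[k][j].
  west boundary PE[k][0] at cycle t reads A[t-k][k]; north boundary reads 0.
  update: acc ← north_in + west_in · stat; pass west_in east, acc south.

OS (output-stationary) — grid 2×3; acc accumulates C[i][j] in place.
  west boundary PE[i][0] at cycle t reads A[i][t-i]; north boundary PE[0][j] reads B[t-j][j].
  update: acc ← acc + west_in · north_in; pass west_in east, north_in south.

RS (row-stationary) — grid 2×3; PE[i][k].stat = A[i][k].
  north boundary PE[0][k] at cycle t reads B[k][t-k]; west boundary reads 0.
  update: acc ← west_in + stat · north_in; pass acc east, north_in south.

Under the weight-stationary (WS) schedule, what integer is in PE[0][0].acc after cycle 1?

WS (3×3). Following PE[0][0] plus its west/north inputs:
  after 0 — PE[0][0] acc=7, pass-E 1, pass-S 7
  after 1 — PE[0][0] acc=28, pass-E 4, pass-S 28

PE[0][0].acc = 28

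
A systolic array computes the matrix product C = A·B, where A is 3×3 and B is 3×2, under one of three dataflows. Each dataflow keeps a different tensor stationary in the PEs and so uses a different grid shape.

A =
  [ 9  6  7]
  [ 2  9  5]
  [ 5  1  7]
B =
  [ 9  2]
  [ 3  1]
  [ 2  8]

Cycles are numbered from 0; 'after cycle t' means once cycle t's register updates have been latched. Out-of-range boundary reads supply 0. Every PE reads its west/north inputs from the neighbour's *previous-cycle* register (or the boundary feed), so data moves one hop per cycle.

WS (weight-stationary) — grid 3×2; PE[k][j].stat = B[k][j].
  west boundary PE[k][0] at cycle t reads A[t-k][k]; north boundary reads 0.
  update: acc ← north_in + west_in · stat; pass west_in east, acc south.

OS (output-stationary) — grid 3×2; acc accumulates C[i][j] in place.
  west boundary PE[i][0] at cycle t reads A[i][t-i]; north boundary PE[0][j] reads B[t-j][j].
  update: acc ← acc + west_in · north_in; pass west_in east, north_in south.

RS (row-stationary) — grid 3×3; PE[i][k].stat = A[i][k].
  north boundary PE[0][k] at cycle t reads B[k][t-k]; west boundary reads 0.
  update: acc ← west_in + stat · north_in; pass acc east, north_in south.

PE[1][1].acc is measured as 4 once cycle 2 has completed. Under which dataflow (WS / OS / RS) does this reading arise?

— WS: 3×2; PE[1][1] trace:
  t=0 PE[1][1]: acc=0 h=0 v=0
  t=1 PE[1][1]: acc=0 h=0 v=0
  t=2 PE[1][1]: acc=24 h=6 v=24
— OS: 3×2; PE[1][1] trace:
  t=0 PE[1][1]: acc=0 h=0 v=0
  t=1 PE[1][1]: acc=0 h=0 v=0
  t=2 PE[1][1]: acc=4 h=2 v=2
— RS: 3×3; PE[1][1] trace:
  t=0 PE[1][1]: acc=0 h=0 v=0
  t=1 PE[1][1]: acc=0 h=0 v=0
  t=2 PE[1][1]: acc=45 h=45 v=3

dataflow = OS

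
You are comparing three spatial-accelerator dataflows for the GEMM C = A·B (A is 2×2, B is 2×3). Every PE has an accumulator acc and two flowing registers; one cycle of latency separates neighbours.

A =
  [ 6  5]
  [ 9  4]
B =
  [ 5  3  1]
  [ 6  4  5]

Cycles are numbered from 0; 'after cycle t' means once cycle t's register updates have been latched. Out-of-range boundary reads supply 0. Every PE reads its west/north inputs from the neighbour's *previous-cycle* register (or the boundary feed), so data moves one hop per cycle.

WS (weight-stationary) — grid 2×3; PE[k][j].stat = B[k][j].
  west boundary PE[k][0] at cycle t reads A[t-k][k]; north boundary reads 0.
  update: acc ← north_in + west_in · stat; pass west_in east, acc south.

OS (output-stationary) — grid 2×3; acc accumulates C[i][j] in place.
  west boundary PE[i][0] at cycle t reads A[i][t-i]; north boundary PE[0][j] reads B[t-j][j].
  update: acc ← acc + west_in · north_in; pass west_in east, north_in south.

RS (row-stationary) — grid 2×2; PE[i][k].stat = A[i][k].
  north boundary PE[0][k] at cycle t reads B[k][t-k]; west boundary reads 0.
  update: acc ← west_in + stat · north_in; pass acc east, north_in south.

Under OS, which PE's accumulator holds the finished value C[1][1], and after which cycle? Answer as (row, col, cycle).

(row, col, cycle) = (1, 1, 3)

Under OS, C[1][1] lands at PE[1][1]:
  [0] (1,1) acc=0 (h:0 v:0)
  [1] (1,1) acc=0 (h:0 v:0)
  [2] (1,1) acc=27 (h:9 v:3)
  [3] (1,1) acc=43 (h:4 v:4)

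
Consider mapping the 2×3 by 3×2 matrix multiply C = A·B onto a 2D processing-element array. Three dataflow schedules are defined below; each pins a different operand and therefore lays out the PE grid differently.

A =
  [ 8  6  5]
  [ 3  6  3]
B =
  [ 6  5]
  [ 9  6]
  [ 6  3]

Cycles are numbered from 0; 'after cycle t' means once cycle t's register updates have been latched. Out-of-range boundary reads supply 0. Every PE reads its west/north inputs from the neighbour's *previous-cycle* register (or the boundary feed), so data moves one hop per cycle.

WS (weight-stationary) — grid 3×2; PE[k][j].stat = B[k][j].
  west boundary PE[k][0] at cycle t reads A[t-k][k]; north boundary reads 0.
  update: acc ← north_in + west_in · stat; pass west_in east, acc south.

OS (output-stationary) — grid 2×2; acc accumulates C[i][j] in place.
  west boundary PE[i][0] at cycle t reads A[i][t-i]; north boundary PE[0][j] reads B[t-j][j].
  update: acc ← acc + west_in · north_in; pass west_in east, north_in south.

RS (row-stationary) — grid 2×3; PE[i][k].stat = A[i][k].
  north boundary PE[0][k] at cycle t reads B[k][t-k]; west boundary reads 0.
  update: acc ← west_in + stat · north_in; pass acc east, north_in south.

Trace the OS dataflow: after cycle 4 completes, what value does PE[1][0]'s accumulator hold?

OS 2×2: PE[1][0] cycle-by-cycle (with neighbour feeds):
  t=0 PE[0][0]: acc=48 h=8 v=6
  t=0 PE[1][0]: acc=0 h=0 v=0
  t=1 PE[0][0]: acc=102 h=6 v=9
  t=1 PE[1][0]: acc=18 h=3 v=6
  t=2 PE[0][0]: acc=132 h=5 v=6
  t=2 PE[1][0]: acc=72 h=6 v=9
  t=3 PE[0][0]: acc=132 h=0 v=0
  t=3 PE[1][0]: acc=90 h=3 v=6
  t=4 PE[0][0]: acc=132 h=0 v=0
  t=4 PE[1][0]: acc=90 h=0 v=0

PE[1][0].acc = 90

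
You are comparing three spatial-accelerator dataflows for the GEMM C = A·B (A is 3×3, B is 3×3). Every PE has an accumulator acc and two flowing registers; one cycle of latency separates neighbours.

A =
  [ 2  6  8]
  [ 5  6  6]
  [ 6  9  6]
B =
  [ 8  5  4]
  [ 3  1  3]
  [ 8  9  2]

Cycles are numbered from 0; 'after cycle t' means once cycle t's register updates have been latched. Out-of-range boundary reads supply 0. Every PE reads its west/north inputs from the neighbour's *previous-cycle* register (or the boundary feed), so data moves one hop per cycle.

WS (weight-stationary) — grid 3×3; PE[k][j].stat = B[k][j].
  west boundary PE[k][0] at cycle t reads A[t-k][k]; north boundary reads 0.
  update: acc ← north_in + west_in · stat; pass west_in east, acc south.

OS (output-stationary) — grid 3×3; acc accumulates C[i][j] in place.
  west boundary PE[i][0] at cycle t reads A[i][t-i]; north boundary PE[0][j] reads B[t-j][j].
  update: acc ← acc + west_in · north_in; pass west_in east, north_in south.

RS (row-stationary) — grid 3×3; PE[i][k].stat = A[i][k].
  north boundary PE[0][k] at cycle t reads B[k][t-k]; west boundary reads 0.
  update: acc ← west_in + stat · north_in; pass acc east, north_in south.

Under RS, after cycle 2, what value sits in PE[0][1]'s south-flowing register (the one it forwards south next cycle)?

register = 1

RS on a 3×3 grid — tracing PE[0][1] and its feeders:
  c0 r0c0: 16 / 16 / 8
  c0 r0c1: 0 / 0 / 0
  c1 r0c0: 10 / 10 / 5
  c1 r0c1: 34 / 34 / 3
  c2 r0c0: 8 / 8 / 4
  c2 r0c1: 16 / 16 / 1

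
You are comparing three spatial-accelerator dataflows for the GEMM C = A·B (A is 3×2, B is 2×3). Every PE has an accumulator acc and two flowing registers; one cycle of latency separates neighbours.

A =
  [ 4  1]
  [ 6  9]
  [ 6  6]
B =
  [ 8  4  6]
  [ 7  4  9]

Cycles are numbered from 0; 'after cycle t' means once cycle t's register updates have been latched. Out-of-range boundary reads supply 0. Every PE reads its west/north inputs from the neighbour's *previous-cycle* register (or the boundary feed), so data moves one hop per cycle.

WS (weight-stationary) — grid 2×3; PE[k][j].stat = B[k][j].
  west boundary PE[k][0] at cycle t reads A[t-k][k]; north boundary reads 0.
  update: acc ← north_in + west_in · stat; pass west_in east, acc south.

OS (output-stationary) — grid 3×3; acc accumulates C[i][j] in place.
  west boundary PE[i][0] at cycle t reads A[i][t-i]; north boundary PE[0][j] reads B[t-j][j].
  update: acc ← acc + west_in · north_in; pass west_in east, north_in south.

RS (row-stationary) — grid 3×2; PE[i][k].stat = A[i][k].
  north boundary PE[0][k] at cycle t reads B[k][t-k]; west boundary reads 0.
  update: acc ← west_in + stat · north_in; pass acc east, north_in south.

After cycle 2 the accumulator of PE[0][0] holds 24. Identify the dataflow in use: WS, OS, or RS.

dataflow = RS

— WS: 2×3; PE[0][0] trace:
  0: (0,0).acc=32  regs=<4,32>
  1: (0,0).acc=48  regs=<6,48>
  2: (0,0).acc=48  regs=<6,48>
— OS: 3×3; PE[0][0] trace:
  0: (0,0).acc=32  regs=<4,8>
  1: (0,0).acc=39  regs=<1,7>
  2: (0,0).acc=39  regs=<0,0>
— RS: 3×2; PE[0][0] trace:
  0: (0,0).acc=32  regs=<32,8>
  1: (0,0).acc=16  regs=<16,4>
  2: (0,0).acc=24  regs=<24,6>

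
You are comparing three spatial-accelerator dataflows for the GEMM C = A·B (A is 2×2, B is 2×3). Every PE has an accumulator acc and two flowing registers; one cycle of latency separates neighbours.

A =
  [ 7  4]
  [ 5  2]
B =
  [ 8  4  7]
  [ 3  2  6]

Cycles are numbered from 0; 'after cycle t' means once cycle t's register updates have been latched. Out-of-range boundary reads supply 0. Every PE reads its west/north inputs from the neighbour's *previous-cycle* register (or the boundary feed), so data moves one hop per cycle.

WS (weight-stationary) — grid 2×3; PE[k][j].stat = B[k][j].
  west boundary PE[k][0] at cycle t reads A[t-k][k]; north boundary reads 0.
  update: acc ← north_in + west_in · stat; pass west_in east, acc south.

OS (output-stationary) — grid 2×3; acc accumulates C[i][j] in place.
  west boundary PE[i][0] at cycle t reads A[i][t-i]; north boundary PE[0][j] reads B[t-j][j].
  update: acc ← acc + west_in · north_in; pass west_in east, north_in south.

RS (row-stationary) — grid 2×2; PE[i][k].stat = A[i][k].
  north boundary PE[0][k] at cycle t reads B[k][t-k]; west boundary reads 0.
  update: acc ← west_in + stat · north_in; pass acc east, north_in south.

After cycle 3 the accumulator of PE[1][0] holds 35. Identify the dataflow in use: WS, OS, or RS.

WS (2×3 grid), PE[1][0]:
  [0] (1,0) acc=0 (h:0 v:0)
  [1] (1,0) acc=68 (h:4 v:68)
  [2] (1,0) acc=46 (h:2 v:46)
  [3] (1,0) acc=0 (h:0 v:0)
OS (2×3 grid), PE[1][0]:
  [0] (1,0) acc=0 (h:0 v:0)
  [1] (1,0) acc=40 (h:5 v:8)
  [2] (1,0) acc=46 (h:2 v:3)
  [3] (1,0) acc=46 (h:0 v:0)
RS (2×2 grid), PE[1][0]:
  [0] (1,0) acc=0 (h:0 v:0)
  [1] (1,0) acc=40 (h:40 v:8)
  [2] (1,0) acc=20 (h:20 v:4)
  [3] (1,0) acc=35 (h:35 v:7)

dataflow = RS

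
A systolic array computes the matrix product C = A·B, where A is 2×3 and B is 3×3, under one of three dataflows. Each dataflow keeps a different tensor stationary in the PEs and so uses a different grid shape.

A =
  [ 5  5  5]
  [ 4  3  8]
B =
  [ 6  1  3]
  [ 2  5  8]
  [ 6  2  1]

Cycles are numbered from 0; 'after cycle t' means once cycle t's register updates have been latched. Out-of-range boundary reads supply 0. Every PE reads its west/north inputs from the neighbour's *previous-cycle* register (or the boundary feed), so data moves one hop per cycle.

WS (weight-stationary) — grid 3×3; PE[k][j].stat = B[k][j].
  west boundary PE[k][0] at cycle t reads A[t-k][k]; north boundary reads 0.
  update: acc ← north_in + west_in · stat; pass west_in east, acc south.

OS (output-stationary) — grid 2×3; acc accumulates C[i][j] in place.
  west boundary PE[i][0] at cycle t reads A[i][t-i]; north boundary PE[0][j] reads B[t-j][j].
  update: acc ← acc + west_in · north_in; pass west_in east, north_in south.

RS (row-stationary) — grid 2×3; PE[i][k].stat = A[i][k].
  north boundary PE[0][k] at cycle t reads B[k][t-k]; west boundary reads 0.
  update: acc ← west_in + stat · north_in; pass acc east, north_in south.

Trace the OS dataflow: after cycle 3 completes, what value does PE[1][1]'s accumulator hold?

OS on a 2×3 grid — tracing PE[1][1] and its feeders:
  @0  [0,1]  acc 0  |  →0  ↓0
  @0  [1,0]  acc 0  |  →0  ↓0
  @0  [1,1]  acc 0  |  →0  ↓0
  @1  [0,1]  acc 5  |  →5  ↓1
  @1  [1,0]  acc 24  |  →4  ↓6
  @1  [1,1]  acc 0  |  →0  ↓0
  @2  [0,1]  acc 30  |  →5  ↓5
  @2  [1,0]  acc 30  |  →3  ↓2
  @2  [1,1]  acc 4  |  →4  ↓1
  @3  [0,1]  acc 40  |  →5  ↓2
  @3  [1,0]  acc 78  |  →8  ↓6
  @3  [1,1]  acc 19  |  →3  ↓5

PE[1][1].acc = 19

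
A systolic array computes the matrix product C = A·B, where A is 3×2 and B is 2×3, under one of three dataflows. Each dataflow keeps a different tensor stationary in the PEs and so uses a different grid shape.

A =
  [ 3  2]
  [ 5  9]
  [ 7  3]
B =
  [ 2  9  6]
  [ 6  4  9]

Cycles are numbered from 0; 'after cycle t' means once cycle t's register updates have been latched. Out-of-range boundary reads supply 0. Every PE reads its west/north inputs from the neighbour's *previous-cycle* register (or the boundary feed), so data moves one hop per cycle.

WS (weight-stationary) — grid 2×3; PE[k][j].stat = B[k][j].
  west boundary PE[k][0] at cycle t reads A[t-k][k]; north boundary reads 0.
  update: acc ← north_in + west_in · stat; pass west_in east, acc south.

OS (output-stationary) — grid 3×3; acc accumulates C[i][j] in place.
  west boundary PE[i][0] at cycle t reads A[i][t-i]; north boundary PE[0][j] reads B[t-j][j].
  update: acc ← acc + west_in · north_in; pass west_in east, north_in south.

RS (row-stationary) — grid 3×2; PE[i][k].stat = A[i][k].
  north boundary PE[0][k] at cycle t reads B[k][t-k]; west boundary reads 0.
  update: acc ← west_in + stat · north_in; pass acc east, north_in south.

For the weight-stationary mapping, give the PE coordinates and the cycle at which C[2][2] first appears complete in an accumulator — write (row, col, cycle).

(row, col, cycle) = (1, 2, 5)

Under WS, C[2][2] lands at PE[1][2]:
  0: (1,2).acc=0  regs=<0,0>
  1: (1,2).acc=0  regs=<0,0>
  2: (1,2).acc=0  regs=<0,0>
  3: (1,2).acc=36  regs=<2,36>
  4: (1,2).acc=111  regs=<9,111>
  5: (1,2).acc=69  regs=<3,69>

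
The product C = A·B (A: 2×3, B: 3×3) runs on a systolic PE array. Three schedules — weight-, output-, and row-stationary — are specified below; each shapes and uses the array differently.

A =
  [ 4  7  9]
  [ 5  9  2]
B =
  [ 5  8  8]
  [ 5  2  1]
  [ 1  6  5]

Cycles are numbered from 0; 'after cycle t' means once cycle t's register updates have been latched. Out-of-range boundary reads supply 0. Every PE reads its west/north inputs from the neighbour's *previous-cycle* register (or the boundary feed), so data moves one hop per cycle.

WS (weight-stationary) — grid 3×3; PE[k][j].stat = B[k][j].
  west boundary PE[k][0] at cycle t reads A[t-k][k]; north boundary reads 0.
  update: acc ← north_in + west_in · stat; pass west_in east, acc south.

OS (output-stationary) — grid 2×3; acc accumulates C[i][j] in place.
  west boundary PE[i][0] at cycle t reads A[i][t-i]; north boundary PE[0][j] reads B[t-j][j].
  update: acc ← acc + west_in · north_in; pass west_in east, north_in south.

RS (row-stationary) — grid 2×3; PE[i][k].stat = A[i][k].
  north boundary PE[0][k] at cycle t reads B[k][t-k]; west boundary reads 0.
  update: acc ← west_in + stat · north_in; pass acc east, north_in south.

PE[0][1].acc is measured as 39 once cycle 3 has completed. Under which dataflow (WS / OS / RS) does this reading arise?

dataflow = RS

— WS: 3×3; PE[0][1] trace:
  cycle 0: PE[0][1] → acc 0, east 0, south 0
  cycle 1: PE[0][1] → acc 32, east 4, south 32
  cycle 2: PE[0][1] → acc 40, east 5, south 40
  cycle 3: PE[0][1] → acc 0, east 0, south 0
— OS: 2×3; PE[0][1] trace:
  cycle 0: PE[0][1] → acc 0, east 0, south 0
  cycle 1: PE[0][1] → acc 32, east 4, south 8
  cycle 2: PE[0][1] → acc 46, east 7, south 2
  cycle 3: PE[0][1] → acc 100, east 9, south 6
— RS: 2×3; PE[0][1] trace:
  cycle 0: PE[0][1] → acc 0, east 0, south 0
  cycle 1: PE[0][1] → acc 55, east 55, south 5
  cycle 2: PE[0][1] → acc 46, east 46, south 2
  cycle 3: PE[0][1] → acc 39, east 39, south 1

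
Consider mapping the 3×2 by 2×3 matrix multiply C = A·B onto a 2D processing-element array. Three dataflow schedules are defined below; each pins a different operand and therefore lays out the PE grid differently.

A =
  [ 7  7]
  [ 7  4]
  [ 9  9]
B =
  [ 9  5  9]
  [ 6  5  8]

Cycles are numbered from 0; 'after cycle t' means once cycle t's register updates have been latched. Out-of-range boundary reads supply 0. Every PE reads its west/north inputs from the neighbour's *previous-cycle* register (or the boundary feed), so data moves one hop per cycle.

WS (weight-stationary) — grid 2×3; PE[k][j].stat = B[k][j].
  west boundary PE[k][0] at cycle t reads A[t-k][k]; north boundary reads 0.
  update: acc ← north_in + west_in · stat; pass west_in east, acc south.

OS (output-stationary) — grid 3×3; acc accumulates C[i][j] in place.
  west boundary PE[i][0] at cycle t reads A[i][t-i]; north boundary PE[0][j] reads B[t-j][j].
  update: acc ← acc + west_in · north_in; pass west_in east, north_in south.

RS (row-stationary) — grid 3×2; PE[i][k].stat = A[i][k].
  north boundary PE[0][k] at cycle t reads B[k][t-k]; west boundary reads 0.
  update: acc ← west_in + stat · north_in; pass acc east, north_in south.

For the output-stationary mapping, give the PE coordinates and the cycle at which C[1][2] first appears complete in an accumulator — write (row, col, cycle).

Under OS, C[1][2] lands at PE[1][2]:
  t=0 PE[1][2]: acc=0 h=0 v=0
  t=1 PE[1][2]: acc=0 h=0 v=0
  t=2 PE[1][2]: acc=0 h=0 v=0
  t=3 PE[1][2]: acc=63 h=7 v=9
  t=4 PE[1][2]: acc=95 h=4 v=8

(row, col, cycle) = (1, 2, 4)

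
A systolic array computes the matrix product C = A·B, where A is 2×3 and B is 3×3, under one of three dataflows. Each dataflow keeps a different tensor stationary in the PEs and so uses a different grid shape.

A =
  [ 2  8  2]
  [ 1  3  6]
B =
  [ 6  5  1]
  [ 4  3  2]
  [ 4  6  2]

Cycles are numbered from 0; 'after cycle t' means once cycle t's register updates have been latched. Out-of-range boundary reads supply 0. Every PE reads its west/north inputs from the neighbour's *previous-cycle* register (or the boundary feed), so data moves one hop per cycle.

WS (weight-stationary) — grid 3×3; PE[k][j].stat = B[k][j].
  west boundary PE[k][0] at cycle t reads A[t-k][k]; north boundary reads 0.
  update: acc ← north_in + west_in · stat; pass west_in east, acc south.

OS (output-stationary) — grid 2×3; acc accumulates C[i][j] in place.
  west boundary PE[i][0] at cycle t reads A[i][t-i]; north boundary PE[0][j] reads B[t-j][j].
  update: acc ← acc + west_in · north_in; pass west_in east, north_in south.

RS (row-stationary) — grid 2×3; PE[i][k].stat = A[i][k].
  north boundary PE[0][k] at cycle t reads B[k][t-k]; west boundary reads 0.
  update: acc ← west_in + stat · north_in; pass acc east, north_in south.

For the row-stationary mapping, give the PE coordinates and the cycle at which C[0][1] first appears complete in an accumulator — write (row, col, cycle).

(row, col, cycle) = (0, 2, 3)

Under RS, C[0][1] lands at PE[0][2]:
  @0  [0,2]  acc 0  |  →0  ↓0
  @1  [0,2]  acc 0  |  →0  ↓0
  @2  [0,2]  acc 52  |  →52  ↓4
  @3  [0,2]  acc 46  |  →46  ↓6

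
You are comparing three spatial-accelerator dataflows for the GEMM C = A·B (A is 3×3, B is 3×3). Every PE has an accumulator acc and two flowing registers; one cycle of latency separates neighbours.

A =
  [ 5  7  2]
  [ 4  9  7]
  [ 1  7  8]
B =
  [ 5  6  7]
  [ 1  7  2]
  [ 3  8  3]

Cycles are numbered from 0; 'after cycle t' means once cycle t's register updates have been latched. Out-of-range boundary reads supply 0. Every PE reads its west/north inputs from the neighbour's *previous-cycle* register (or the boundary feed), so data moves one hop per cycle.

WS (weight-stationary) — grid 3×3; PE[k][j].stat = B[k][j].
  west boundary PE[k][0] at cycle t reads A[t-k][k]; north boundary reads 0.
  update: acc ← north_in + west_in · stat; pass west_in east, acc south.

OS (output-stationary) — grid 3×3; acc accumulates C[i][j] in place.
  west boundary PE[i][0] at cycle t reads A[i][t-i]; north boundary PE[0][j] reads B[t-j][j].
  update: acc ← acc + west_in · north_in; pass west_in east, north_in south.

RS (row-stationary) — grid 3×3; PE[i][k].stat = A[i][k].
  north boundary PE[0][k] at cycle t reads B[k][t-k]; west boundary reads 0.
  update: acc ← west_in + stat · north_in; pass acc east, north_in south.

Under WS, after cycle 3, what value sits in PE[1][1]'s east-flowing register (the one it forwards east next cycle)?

register = 9

Tracing WS — 3×3 array, target PE[1][1]:
  @0  [0,1]  acc 0  |  →0  ↓0
  @0  [1,0]  acc 0  |  →0  ↓0
  @0  [1,1]  acc 0  |  →0  ↓0
  @1  [0,1]  acc 30  |  →5  ↓30
  @1  [1,0]  acc 32  |  →7  ↓32
  @1  [1,1]  acc 0  |  →0  ↓0
  @2  [0,1]  acc 24  |  →4  ↓24
  @2  [1,0]  acc 29  |  →9  ↓29
  @2  [1,1]  acc 79  |  →7  ↓79
  @3  [0,1]  acc 6  |  →1  ↓6
  @3  [1,0]  acc 12  |  →7  ↓12
  @3  [1,1]  acc 87  |  →9  ↓87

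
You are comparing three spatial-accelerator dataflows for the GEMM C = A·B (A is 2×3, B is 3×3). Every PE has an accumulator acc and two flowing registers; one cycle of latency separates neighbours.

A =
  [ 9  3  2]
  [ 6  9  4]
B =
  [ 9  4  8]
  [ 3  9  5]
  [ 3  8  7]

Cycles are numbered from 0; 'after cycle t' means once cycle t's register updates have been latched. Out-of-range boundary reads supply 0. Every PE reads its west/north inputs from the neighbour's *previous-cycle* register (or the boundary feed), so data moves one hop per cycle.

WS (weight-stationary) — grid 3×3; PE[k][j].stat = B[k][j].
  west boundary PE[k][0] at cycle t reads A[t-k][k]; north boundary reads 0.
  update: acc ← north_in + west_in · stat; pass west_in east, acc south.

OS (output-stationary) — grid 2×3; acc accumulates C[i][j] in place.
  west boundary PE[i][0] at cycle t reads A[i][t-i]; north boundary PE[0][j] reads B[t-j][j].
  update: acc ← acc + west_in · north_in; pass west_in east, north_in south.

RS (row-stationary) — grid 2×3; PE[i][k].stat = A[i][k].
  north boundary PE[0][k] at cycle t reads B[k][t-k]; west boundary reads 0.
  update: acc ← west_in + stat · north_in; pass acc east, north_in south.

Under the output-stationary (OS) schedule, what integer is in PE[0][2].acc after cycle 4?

PE[0][2].acc = 101

Tracing OS — 2×3 array, target PE[0][2]:
  @0  [0,1]  acc 0  |  →0  ↓0
  @0  [0,2]  acc 0  |  →0  ↓0
  @1  [0,1]  acc 36  |  →9  ↓4
  @1  [0,2]  acc 0  |  →0  ↓0
  @2  [0,1]  acc 63  |  →3  ↓9
  @2  [0,2]  acc 72  |  →9  ↓8
  @3  [0,1]  acc 79  |  →2  ↓8
  @3  [0,2]  acc 87  |  →3  ↓5
  @4  [0,1]  acc 79  |  →0  ↓0
  @4  [0,2]  acc 101  |  →2  ↓7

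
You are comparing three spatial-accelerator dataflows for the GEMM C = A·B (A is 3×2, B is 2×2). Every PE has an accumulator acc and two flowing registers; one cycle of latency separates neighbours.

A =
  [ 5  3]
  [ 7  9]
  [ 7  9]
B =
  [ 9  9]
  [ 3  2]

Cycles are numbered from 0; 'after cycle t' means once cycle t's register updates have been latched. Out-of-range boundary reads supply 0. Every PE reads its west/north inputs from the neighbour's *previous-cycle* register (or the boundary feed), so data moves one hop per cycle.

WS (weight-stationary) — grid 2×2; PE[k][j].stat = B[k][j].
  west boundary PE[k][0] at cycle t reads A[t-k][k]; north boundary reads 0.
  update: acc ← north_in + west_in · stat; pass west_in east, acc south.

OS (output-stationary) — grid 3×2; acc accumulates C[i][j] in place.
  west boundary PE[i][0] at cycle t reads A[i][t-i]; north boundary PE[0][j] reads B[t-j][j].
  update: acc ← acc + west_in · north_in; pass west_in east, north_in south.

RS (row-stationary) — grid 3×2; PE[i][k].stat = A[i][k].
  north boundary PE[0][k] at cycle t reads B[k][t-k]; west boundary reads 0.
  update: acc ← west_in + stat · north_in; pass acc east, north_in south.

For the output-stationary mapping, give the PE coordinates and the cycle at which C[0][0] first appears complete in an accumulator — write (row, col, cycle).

(row, col, cycle) = (0, 0, 1)

OS — PE[0][0] is where C[0][0] collects:
  step 0 · PE0,0: acc=45; fwd→5 fwd↓9
  step 1 · PE0,0: acc=54; fwd→3 fwd↓3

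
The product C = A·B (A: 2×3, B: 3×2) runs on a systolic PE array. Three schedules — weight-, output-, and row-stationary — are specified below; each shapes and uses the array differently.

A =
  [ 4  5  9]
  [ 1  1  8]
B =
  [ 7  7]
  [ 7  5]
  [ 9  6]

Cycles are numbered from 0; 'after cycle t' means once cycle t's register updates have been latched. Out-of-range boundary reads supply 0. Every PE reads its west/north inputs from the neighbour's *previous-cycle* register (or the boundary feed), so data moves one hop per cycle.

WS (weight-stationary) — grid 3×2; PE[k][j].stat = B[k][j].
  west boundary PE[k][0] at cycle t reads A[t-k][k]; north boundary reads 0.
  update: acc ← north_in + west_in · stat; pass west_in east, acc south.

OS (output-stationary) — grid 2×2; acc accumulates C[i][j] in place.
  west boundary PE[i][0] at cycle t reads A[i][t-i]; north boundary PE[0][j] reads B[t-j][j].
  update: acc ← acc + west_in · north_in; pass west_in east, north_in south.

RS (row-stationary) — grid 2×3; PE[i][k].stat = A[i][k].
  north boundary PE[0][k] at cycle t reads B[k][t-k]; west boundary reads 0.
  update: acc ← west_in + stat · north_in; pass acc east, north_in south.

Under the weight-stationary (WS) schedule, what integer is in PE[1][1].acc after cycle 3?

Tracing WS — 3×2 array, target PE[1][1]:
  c0 r0c1: 0 / 0 / 0
  c0 r1c0: 0 / 0 / 0
  c0 r1c1: 0 / 0 / 0
  c1 r0c1: 28 / 4 / 28
  c1 r1c0: 63 / 5 / 63
  c1 r1c1: 0 / 0 / 0
  c2 r0c1: 7 / 1 / 7
  c2 r1c0: 14 / 1 / 14
  c2 r1c1: 53 / 5 / 53
  c3 r0c1: 0 / 0 / 0
  c3 r1c0: 0 / 0 / 0
  c3 r1c1: 12 / 1 / 12

PE[1][1].acc = 12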